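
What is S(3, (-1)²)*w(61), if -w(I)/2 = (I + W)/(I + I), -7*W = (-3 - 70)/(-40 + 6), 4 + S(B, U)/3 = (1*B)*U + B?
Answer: -43335/7259 ≈ -5.9698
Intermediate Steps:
S(B, U) = -12 + 3*B + 3*B*U (S(B, U) = -12 + 3*((1*B)*U + B) = -12 + 3*(B*U + B) = -12 + 3*(B + B*U) = -12 + (3*B + 3*B*U) = -12 + 3*B + 3*B*U)
W = -73/238 (W = -(-3 - 70)/(7*(-40 + 6)) = -(-73)/(7*(-34)) = -(-73)*(-1)/(7*34) = -⅐*73/34 = -73/238 ≈ -0.30672)
w(I) = -(-73/238 + I)/I (w(I) = -2*(I - 73/238)/(I + I) = -2*(-73/238 + I)/(2*I) = -2*(-73/238 + I)*1/(2*I) = -(-73/238 + I)/I)
S(3, (-1)²)*w(61) = (-12 + 3*3 + 3*3*(-1)²)*((73/238 - 1*61)/61) = (-12 + 9 + 3*3*1)*((73/238 - 61)/61) = (-12 + 9 + 9)*((1/61)*(-14445/238)) = 6*(-14445/14518) = -43335/7259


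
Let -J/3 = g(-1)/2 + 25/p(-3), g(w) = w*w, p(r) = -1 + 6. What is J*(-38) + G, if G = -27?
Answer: 600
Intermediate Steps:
p(r) = 5
g(w) = w**2
J = -33/2 (J = -3*((-1)**2/2 + 25/5) = -3*(1*(1/2) + 25*(1/5)) = -3*(1/2 + 5) = -3*11/2 = -33/2 ≈ -16.500)
J*(-38) + G = -33/2*(-38) - 27 = 627 - 27 = 600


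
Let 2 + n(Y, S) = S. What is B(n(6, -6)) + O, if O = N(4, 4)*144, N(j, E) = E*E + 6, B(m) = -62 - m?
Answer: 3114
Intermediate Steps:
n(Y, S) = -2 + S
N(j, E) = 6 + E**2 (N(j, E) = E**2 + 6 = 6 + E**2)
O = 3168 (O = (6 + 4**2)*144 = (6 + 16)*144 = 22*144 = 3168)
B(n(6, -6)) + O = (-62 - (-2 - 6)) + 3168 = (-62 - 1*(-8)) + 3168 = (-62 + 8) + 3168 = -54 + 3168 = 3114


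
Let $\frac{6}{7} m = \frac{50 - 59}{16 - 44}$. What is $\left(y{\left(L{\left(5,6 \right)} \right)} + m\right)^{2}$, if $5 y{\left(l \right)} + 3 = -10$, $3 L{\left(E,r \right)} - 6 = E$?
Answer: $\frac{7921}{1600} \approx 4.9506$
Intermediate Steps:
$m = \frac{3}{8}$ ($m = \frac{7 \frac{50 - 59}{16 - 44}}{6} = \frac{7 \left(- \frac{9}{-28}\right)}{6} = \frac{7 \left(\left(-9\right) \left(- \frac{1}{28}\right)\right)}{6} = \frac{7}{6} \cdot \frac{9}{28} = \frac{3}{8} \approx 0.375$)
$L{\left(E,r \right)} = 2 + \frac{E}{3}$
$y{\left(l \right)} = - \frac{13}{5}$ ($y{\left(l \right)} = - \frac{3}{5} + \frac{1}{5} \left(-10\right) = - \frac{3}{5} - 2 = - \frac{13}{5}$)
$\left(y{\left(L{\left(5,6 \right)} \right)} + m\right)^{2} = \left(- \frac{13}{5} + \frac{3}{8}\right)^{2} = \left(- \frac{89}{40}\right)^{2} = \frac{7921}{1600}$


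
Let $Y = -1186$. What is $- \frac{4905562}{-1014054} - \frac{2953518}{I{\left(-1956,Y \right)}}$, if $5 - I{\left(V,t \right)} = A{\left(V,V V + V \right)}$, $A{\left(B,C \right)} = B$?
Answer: $- \frac{1492703467445}{994279947} \approx -1501.3$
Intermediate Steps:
$I{\left(V,t \right)} = 5 - V$
$- \frac{4905562}{-1014054} - \frac{2953518}{I{\left(-1956,Y \right)}} = - \frac{4905562}{-1014054} - \frac{2953518}{5 - -1956} = \left(-4905562\right) \left(- \frac{1}{1014054}\right) - \frac{2953518}{5 + 1956} = \frac{2452781}{507027} - \frac{2953518}{1961} = - \frac{1492703467445}{994279947}$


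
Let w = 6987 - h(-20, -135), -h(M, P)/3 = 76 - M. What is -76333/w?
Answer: -76333/7275 ≈ -10.493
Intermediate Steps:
h(M, P) = -228 + 3*M (h(M, P) = -3*(76 - M) = -228 + 3*M)
w = 7275 (w = 6987 - (-228 + 3*(-20)) = 6987 - (-228 - 60) = 6987 - 1*(-288) = 6987 + 288 = 7275)
-76333/w = -76333/7275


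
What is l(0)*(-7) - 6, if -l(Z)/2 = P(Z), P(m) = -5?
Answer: -76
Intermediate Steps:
l(Z) = 10 (l(Z) = -2*(-5) = 10)
l(0)*(-7) - 6 = 10*(-7) - 6 = -70 - 6 = -76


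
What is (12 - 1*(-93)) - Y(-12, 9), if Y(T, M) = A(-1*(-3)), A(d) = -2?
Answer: 107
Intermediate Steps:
Y(T, M) = -2
(12 - 1*(-93)) - Y(-12, 9) = (12 - 1*(-93)) - 1*(-2) = (12 + 93) + 2 = 105 + 2 = 107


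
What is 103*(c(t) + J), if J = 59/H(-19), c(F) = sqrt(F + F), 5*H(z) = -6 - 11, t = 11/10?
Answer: -30385/17 + 103*sqrt(55)/5 ≈ -1634.6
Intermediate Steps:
t = 11/10 (t = 11*(1/10) = 11/10 ≈ 1.1000)
H(z) = -17/5 (H(z) = (-6 - 11)/5 = (1/5)*(-17) = -17/5)
c(F) = sqrt(2)*sqrt(F) (c(F) = sqrt(2*F) = sqrt(2)*sqrt(F))
J = -295/17 (J = 59/(-17/5) = 59*(-5/17) = -295/17 ≈ -17.353)
103*(c(t) + J) = 103*(sqrt(2)*sqrt(11/10) - 295/17) = 103*(sqrt(2)*(sqrt(110)/10) - 295/17) = 103*(sqrt(55)/5 - 295/17) = 103*(-295/17 + sqrt(55)/5) = -30385/17 + 103*sqrt(55)/5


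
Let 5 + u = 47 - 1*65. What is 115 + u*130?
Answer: -2875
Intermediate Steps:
u = -23 (u = -5 + (47 - 1*65) = -5 + (47 - 65) = -5 - 18 = -23)
115 + u*130 = 115 - 23*130 = 115 - 2990 = -2875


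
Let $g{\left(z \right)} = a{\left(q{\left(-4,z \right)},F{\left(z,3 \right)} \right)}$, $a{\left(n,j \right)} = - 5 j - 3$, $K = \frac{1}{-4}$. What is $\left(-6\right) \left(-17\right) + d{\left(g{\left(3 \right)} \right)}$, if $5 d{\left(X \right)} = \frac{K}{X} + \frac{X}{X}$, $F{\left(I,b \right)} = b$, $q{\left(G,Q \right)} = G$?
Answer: $\frac{36793}{360} \approx 102.2$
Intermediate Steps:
$K = - \frac{1}{4} \approx -0.25$
$a{\left(n,j \right)} = -3 - 5 j$
$g{\left(z \right)} = -18$ ($g{\left(z \right)} = -3 - 15 = -18$)
$d{\left(X \right)} = \frac{1}{5} - \frac{1}{20 X}$ ($d{\left(X \right)} = \frac{- \frac{1}{4 X} + \frac{X}{X}}{5} = \frac{- \frac{1}{4 X} + 1}{5} = \frac{1 - \frac{1}{4 X}}{5} = \frac{1}{5} - \frac{1}{20 X}$)
$\left(-6\right) \left(-17\right) + d{\left(g{\left(3 \right)} \right)} = \left(-6\right) \left(-17\right) + \frac{-1 + 4 \left(-18\right)}{20 \left(-18\right)} = 102 + \frac{1}{20} \left(- \frac{1}{18}\right) \left(-1 - 72\right) = 102 + \frac{1}{20} \left(- \frac{1}{18}\right) \left(-73\right) = 102 + \frac{73}{360} = \frac{36793}{360}$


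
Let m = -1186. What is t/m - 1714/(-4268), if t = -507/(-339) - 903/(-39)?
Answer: 707911199/1858963678 ≈ 0.38081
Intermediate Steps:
t = 36210/1469 (t = -507*(-1/339) - 903*(-1/39) = 169/113 + 301/13 = 36210/1469 ≈ 24.649)
t/m - 1714/(-4268) = (36210/1469)/(-1186) - 1714/(-4268) = (36210/1469)*(-1/1186) - 1714*(-1/4268) = -18105/871117 + 857/2134 = 707911199/1858963678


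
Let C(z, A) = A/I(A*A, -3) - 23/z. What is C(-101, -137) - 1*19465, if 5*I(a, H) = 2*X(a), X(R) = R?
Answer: -538668613/27674 ≈ -19465.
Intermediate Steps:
I(a, H) = 2*a/5 (I(a, H) = (2*a)/5 = 2*a/5)
C(z, A) = -23/z + 5/(2*A) (C(z, A) = A/((2*(A*A)/5)) - 23/z = A/((2*A²/5)) - 23/z = A*(5/(2*A²)) - 23/z = 5/(2*A) - 23/z = -23/z + 5/(2*A))
C(-101, -137) - 1*19465 = (-23/(-101) + (5/2)/(-137)) - 1*19465 = (-23*(-1/101) + (5/2)*(-1/137)) - 19465 = (23/101 - 5/274) - 19465 = 5797/27674 - 19465 = -538668613/27674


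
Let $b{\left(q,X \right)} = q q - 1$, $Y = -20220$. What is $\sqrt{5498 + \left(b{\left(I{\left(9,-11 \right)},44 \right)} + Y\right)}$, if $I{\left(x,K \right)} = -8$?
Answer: $i \sqrt{14659} \approx 121.07 i$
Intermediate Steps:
$b{\left(q,X \right)} = -1 + q^{2}$ ($b{\left(q,X \right)} = q^{2} - 1 = -1 + q^{2}$)
$\sqrt{5498 + \left(b{\left(I{\left(9,-11 \right)},44 \right)} + Y\right)} = \sqrt{5498 - \left(20221 - 64\right)} = \sqrt{5498 + \left(\left(-1 + 64\right) - 20220\right)} = \sqrt{5498 + \left(63 - 20220\right)} = \sqrt{5498 - 20157} = \sqrt{-14659} = i \sqrt{14659}$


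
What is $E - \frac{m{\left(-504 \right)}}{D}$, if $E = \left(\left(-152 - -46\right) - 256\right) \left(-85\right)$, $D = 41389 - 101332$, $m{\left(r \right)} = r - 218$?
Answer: $\frac{1844445388}{59943} \approx 30770.0$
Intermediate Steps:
$m{\left(r \right)} = -218 + r$ ($m{\left(r \right)} = r - 218 = -218 + r$)
$D = -59943$
$E = 30770$ ($E = \left(\left(-152 + 46\right) - 256\right) \left(-85\right) = \left(-106 - 256\right) \left(-85\right) = \left(-362\right) \left(-85\right) = 30770$)
$E - \frac{m{\left(-504 \right)}}{D} = 30770 - \frac{-218 - 504}{-59943} = 30770 - \left(-722\right) \left(- \frac{1}{59943}\right) = 30770 - \frac{722}{59943} = \frac{1844445388}{59943}$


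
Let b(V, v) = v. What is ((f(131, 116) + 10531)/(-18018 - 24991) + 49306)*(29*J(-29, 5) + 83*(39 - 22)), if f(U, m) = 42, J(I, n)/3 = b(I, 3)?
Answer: 3545628454632/43009 ≈ 8.2439e+7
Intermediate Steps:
J(I, n) = 9 (J(I, n) = 3*3 = 9)
((f(131, 116) + 10531)/(-18018 - 24991) + 49306)*(29*J(-29, 5) + 83*(39 - 22)) = ((42 + 10531)/(-18018 - 24991) + 49306)*(29*9 + 83*(39 - 22)) = (10573/(-43009) + 49306)*(261 + 83*17) = (10573*(-1/43009) + 49306)*(261 + 1411) = (-10573/43009 + 49306)*1672 = (2120591181/43009)*1672 = 3545628454632/43009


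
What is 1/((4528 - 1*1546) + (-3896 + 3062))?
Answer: 1/2148 ≈ 0.00046555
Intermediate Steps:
1/((4528 - 1*1546) + (-3896 + 3062)) = 1/((4528 - 1546) - 834) = 1/(2982 - 834) = 1/2148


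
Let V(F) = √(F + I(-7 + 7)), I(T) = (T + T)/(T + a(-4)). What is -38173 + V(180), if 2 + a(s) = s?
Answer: -38173 + 6*√5 ≈ -38160.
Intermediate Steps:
a(s) = -2 + s
I(T) = 2*T/(-6 + T) (I(T) = (T + T)/(T + (-2 - 4)) = (2*T)/(T - 6) = (2*T)/(-6 + T) = 2*T/(-6 + T))
V(F) = √F (V(F) = √(F + 2*(-7 + 7)/(-6 + (-7 + 7))) = √(F + 2*0/(-6 + 0)) = √(F + 2*0/(-6)) = √(F + 2*0*(-⅙)) = √(F + 0) = √F)
-38173 + V(180) = -38173 + √180 = -38173 + 6*√5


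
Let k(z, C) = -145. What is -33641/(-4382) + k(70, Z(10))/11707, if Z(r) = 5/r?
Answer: 393199797/51300074 ≈ 7.6647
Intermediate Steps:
-33641/(-4382) + k(70, Z(10))/11707 = -33641/(-4382) - 145/11707 = -33641*(-1/4382) - 145*1/11707 = 33641/4382 - 145/11707 = 393199797/51300074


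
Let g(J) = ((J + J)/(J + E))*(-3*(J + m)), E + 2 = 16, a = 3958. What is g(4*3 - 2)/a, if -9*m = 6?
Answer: -35/5937 ≈ -0.0058952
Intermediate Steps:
m = -2/3 (m = -1/9*6 = -2/3 ≈ -0.66667)
E = 14 (E = -2 + 16 = 14)
g(J) = 2*J*(2 - 3*J)/(14 + J) (g(J) = ((J + J)/(J + 14))*(-3*(J - 2/3)) = ((2*J)/(14 + J))*(-3*(-2/3 + J)) = (2*J/(14 + J))*(2 - 3*J) = 2*J*(2 - 3*J)/(14 + J))
g(4*3 - 2)/a = (2*(4*3 - 2)*(2 - 3*(4*3 - 2))/(14 + (4*3 - 2)))/3958 = (2*(12 - 2)*(2 - 3*(12 - 2))/(14 + (12 - 2)))*(1/3958) = (2*10*(2 - 3*10)/(14 + 10))*(1/3958) = (2*10*(2 - 30)/24)*(1/3958) = (2*10*(1/24)*(-28))*(1/3958) = -70/3*1/3958 = -35/5937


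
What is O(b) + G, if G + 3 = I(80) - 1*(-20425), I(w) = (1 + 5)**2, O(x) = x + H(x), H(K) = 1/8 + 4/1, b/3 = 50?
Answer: 164897/8 ≈ 20612.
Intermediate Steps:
b = 150 (b = 3*50 = 150)
H(K) = 33/8 (H(K) = 1*(1/8) + 4*1 = 1/8 + 4 = 33/8)
O(x) = 33/8 + x (O(x) = x + 33/8 = 33/8 + x)
I(w) = 36 (I(w) = 6**2 = 36)
G = 20458 (G = -3 + (36 - 1*(-20425)) = -3 + (36 + 20425) = -3 + 20461 = 20458)
O(b) + G = (33/8 + 150) + 20458 = 1233/8 + 20458 = 164897/8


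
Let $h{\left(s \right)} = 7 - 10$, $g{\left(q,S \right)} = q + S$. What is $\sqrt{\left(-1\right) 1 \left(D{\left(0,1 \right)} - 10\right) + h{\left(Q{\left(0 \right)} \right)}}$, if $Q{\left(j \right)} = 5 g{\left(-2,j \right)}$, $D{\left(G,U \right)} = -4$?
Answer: $\sqrt{11} \approx 3.3166$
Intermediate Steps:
$g{\left(q,S \right)} = S + q$
$Q{\left(j \right)} = -10 + 5 j$ ($Q{\left(j \right)} = 5 \left(j - 2\right) = 5 \left(-2 + j\right) = -10 + 5 j$)
$h{\left(s \right)} = -3$ ($h{\left(s \right)} = 7 - 10 = -3$)
$\sqrt{\left(-1\right) 1 \left(D{\left(0,1 \right)} - 10\right) + h{\left(Q{\left(0 \right)} \right)}} = \sqrt{\left(-1\right) 1 \left(-4 - 10\right) - 3} = \sqrt{\left(-1\right) \left(-14\right) - 3} = \sqrt{14 - 3} = \sqrt{11}$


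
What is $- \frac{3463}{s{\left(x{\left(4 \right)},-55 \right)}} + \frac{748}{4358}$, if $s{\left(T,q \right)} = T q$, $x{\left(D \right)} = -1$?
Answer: $- \frac{7525307}{119845} \approx -62.792$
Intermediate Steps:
$- \frac{3463}{s{\left(x{\left(4 \right)},-55 \right)}} + \frac{748}{4358} = - \frac{3463}{\left(-1\right) \left(-55\right)} + \frac{748}{4358} = - \frac{3463}{55} + 748 \cdot \frac{1}{4358} = \left(-3463\right) \frac{1}{55} + \frac{374}{2179} = - \frac{3463}{55} + \frac{374}{2179} = - \frac{7525307}{119845}$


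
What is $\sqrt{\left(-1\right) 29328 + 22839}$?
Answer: $3 i \sqrt{721} \approx 80.554 i$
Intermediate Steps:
$\sqrt{\left(-1\right) 29328 + 22839} = \sqrt{-29328 + 22839} = \sqrt{-6489} = 3 i \sqrt{721}$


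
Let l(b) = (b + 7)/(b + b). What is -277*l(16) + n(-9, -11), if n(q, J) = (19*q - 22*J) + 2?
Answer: -4035/32 ≈ -126.09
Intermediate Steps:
l(b) = (7 + b)/(2*b) (l(b) = (7 + b)/((2*b)) = (7 + b)*(1/(2*b)) = (7 + b)/(2*b))
n(q, J) = 2 - 22*J + 19*q (n(q, J) = (-22*J + 19*q) + 2 = 2 - 22*J + 19*q)
-277*l(16) + n(-9, -11) = -277*(7 + 16)/(2*16) + (2 - 22*(-11) + 19*(-9)) = -277*23/(2*16) + (2 + 242 - 171) = -277*23/32 + 73 = -6371/32 + 73 = -4035/32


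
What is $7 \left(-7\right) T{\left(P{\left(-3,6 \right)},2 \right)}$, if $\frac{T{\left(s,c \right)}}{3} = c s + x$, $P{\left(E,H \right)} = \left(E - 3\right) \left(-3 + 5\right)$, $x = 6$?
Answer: $2646$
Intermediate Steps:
$P{\left(E,H \right)} = -6 + 2 E$ ($P{\left(E,H \right)} = \left(-3 + E\right) 2 = -6 + 2 E$)
$T{\left(s,c \right)} = 18 + 3 c s$ ($T{\left(s,c \right)} = 3 \left(c s + 6\right) = 3 \left(6 + c s\right) = 18 + 3 c s$)
$7 \left(-7\right) T{\left(P{\left(-3,6 \right)},2 \right)} = 7 \left(-7\right) \left(18 + 3 \cdot 2 \left(-6 + 2 \left(-3\right)\right)\right) = - 49 \left(18 + 3 \cdot 2 \left(-6 - 6\right)\right) = - 49 \left(18 + 3 \cdot 2 \left(-12\right)\right) = - 49 \left(18 - 72\right) = \left(-49\right) \left(-54\right) = 2646$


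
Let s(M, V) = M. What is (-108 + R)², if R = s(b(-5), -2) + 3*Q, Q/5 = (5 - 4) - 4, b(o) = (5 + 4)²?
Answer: 5184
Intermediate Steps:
b(o) = 81 (b(o) = 9² = 81)
Q = -15 (Q = 5*((5 - 4) - 4) = 5*(1 - 4) = 5*(-3) = -15)
R = 36 (R = 81 + 3*(-15) = 81 - 45 = 36)
(-108 + R)² = (-108 + 36)² = (-72)² = 5184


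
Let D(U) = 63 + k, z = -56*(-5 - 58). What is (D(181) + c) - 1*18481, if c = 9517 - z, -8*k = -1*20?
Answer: -24853/2 ≈ -12427.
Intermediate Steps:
k = 5/2 (k = -(-1)*20/8 = -1/8*(-20) = 5/2 ≈ 2.5000)
z = 3528 (z = -56*(-63) = 3528)
D(U) = 131/2 (D(U) = 63 + 5/2 = 131/2)
c = 5989 (c = 9517 - 1*3528 = 9517 - 3528 = 5989)
(D(181) + c) - 1*18481 = (131/2 + 5989) - 1*18481 = 12109/2 - 18481 = -24853/2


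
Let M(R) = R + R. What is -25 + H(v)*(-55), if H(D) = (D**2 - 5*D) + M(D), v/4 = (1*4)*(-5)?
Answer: -365225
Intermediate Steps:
v = -80 (v = 4*((1*4)*(-5)) = 4*(4*(-5)) = 4*(-20) = -80)
M(R) = 2*R
H(D) = D**2 - 3*D (H(D) = (D**2 - 5*D) + 2*D = D**2 - 3*D)
-25 + H(v)*(-55) = -25 - 80*(-3 - 80)*(-55) = -25 - 80*(-83)*(-55) = -25 + 6640*(-55) = -25 - 365200 = -365225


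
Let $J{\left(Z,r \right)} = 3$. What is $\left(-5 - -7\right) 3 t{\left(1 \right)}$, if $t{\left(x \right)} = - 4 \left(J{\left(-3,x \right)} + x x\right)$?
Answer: $-96$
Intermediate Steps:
$t{\left(x \right)} = -12 - 4 x^{2}$ ($t{\left(x \right)} = - 4 \left(3 + x x\right) = - 4 \left(3 + x^{2}\right) = -12 - 4 x^{2}$)
$\left(-5 - -7\right) 3 t{\left(1 \right)} = \left(-5 - -7\right) 3 \left(-12 - 4 \cdot 1^{2}\right) = \left(-5 + 7\right) 3 \left(-12 - 4\right) = 2 \cdot 3 \left(-12 - 4\right) = 6 \left(-16\right) = -96$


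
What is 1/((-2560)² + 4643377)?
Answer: 1/11196977 ≈ 8.9310e-8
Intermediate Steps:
1/((-2560)² + 4643377) = 1/(6553600 + 4643377) = 1/11196977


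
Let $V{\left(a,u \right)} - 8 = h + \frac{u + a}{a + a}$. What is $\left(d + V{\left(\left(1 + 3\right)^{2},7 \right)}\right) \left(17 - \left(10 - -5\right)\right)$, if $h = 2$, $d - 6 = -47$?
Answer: $- \frac{969}{16} \approx -60.563$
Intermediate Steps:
$d = -41$ ($d = 6 - 47 = -41$)
$V{\left(a,u \right)} = 10 + \frac{a + u}{2 a}$ ($V{\left(a,u \right)} = 8 + \left(2 + \frac{u + a}{a + a}\right) = 8 + \left(2 + \frac{a + u}{2 a}\right) = 10 + \frac{a + u}{2 a}$)
$\left(d + V{\left(\left(1 + 3\right)^{2},7 \right)}\right) \left(17 - \left(10 - -5\right)\right) = \left(-41 + \frac{7 + 21 \left(1 + 3\right)^{2}}{2 \left(1 + 3\right)^{2}}\right) \left(17 - \left(10 - -5\right)\right) = \left(-41 + \frac{7 + 21 \cdot 4^{2}}{2 \cdot 4^{2}}\right) \left(17 - \left(10 + 5\right)\right) = \left(-41 + \frac{7 + 21 \cdot 16}{2 \cdot 16}\right) \left(17 - 15\right) = \left(-41 + \frac{1}{2} \cdot \frac{1}{16} \left(7 + 336\right)\right) \left(17 - 15\right) = \left(-41 + \frac{1}{2} \cdot \frac{1}{16} \cdot 343\right) 2 = \left(-41 + \frac{343}{32}\right) 2 = \left(- \frac{969}{32}\right) 2 = - \frac{969}{16}$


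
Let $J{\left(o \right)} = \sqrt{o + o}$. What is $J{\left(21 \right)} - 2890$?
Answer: $-2890 + \sqrt{42} \approx -2883.5$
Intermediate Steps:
$J{\left(o \right)} = \sqrt{2} \sqrt{o}$ ($J{\left(o \right)} = \sqrt{2 o} = \sqrt{2} \sqrt{o}$)
$J{\left(21 \right)} - 2890 = \sqrt{2} \sqrt{21} - 2890 = \sqrt{42} - 2890 = -2890 + \sqrt{42}$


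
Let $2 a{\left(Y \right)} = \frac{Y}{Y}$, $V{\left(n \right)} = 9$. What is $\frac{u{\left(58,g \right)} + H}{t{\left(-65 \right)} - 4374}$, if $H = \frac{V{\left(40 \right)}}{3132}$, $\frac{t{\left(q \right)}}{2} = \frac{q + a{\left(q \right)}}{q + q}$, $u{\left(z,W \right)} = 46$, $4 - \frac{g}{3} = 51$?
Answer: $- \frac{148655}{14131062} \approx -0.01052$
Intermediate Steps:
$g = -141$ ($g = 12 - 153 = -141$)
$a{\left(Y \right)} = \frac{1}{2}$ ($a{\left(Y \right)} = \frac{Y \frac{1}{Y}}{2} = \frac{1}{2} \cdot 1 = \frac{1}{2}$)
$t{\left(q \right)} = \frac{\frac{1}{2} + q}{q}$ ($t{\left(q \right)} = 2 \frac{q + \frac{1}{2}}{q + q} = 2 \frac{\frac{1}{2} + q}{2 q} = \frac{\frac{1}{2} + q}{q}$)
$H = \frac{1}{348}$ ($H = \frac{9}{3132} = 9 \cdot \frac{1}{3132} = \frac{1}{348} \approx 0.0028736$)
$\frac{u{\left(58,g \right)} + H}{t{\left(-65 \right)} - 4374} = \frac{46 + \frac{1}{348}}{\frac{\frac{1}{2} - 65}{-65} - 4374} = \frac{16009}{348 \left(\left(- \frac{1}{65}\right) \left(- \frac{129}{2}\right) - 4374\right)} = \frac{16009}{348 \left(\frac{129}{130} - 4374\right)} = \frac{16009}{348 \left(- \frac{568491}{130}\right)} = \frac{16009}{348} \left(- \frac{130}{568491}\right) = - \frac{148655}{14131062}$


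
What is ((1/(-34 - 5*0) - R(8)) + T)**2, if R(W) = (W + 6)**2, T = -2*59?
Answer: 113998329/1156 ≈ 98615.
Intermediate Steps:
T = -118
R(W) = (6 + W)**2
((1/(-34 - 5*0) - R(8)) + T)**2 = ((1/(-34 - 5*0) - (6 + 8)**2) - 118)**2 = ((1/(-34 + 0) - 1*14**2) - 118)**2 = ((1/(-34) - 1*196) - 118)**2 = ((-1/34 - 196) - 118)**2 = (-6665/34 - 118)**2 = (-10677/34)**2 = 113998329/1156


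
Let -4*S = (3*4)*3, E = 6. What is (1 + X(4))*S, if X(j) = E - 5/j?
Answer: -207/4 ≈ -51.750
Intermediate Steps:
S = -9 (S = -3*4*3/4 = -3*3 = -¼*36 = -9)
X(j) = 6 - 5/j
(1 + X(4))*S = (1 + (6 - 5/4))*(-9) = (1 + 19/4)*(-9) = (23/4)*(-9) = -207/4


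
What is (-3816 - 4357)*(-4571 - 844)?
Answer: 44256795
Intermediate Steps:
(-3816 - 4357)*(-4571 - 844) = -8173*(-5415) = 44256795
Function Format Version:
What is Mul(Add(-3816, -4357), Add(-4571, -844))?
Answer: 44256795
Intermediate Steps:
Mul(Add(-3816, -4357), Add(-4571, -844)) = Mul(-8173, -5415) = 44256795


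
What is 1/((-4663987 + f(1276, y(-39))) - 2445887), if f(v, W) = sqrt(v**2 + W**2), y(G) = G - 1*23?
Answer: -3554937/25275153331928 - sqrt(408005)/25275153331928 ≈ -1.4067e-7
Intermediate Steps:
y(G) = -23 + G (y(G) = G - 23 = -23 + G)
f(v, W) = sqrt(W**2 + v**2)
1/((-4663987 + f(1276, y(-39))) - 2445887) = 1/((-4663987 + sqrt((-23 - 39)**2 + 1276**2)) - 2445887) = 1/((-4663987 + sqrt((-62)**2 + 1628176)) - 2445887) = 1/((-4663987 + sqrt(3844 + 1628176)) - 2445887) = 1/((-4663987 + sqrt(1632020)) - 2445887) = 1/((-4663987 + 2*sqrt(408005)) - 2445887) = 1/(-7109874 + 2*sqrt(408005))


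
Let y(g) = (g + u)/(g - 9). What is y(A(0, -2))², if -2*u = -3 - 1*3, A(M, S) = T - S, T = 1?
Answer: 1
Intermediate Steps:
A(M, S) = 1 - S
u = 3 (u = -(-3 - 1*3)/2 = -(-3 - 3)/2 = -½*(-6) = 3)
y(g) = (3 + g)/(-9 + g) (y(g) = (g + 3)/(g - 9) = (3 + g)/(-9 + g))
y(A(0, -2))² = ((3 + (1 - 1*(-2)))/(-9 + (1 - 1*(-2))))² = ((3 + (1 + 2))/(-9 + (1 + 2)))² = ((3 + 3)/(-9 + 3))² = (6/(-6))² = (-⅙*6)² = (-1)² = 1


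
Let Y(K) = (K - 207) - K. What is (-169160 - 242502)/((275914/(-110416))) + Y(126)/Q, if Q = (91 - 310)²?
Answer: 121112370050973/735172853 ≈ 1.6474e+5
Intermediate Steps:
Y(K) = -207 (Y(K) = (-207 + K) - K = -207)
Q = 47961 (Q = (-219)² = 47961)
(-169160 - 242502)/((275914/(-110416))) + Y(126)/Q = (-169160 - 242502)/((275914/(-110416))) - 207/47961 = -411662/(275914*(-1/110416)) - 207*1/47961 = -411662/(-137957/55208) - 23/5329 = -411662*(-55208/137957) - 23/5329 = 22727035696/137957 - 23/5329 = 121112370050973/735172853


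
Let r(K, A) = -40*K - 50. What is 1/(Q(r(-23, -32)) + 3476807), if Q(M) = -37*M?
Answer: 1/3444617 ≈ 2.9031e-7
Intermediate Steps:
r(K, A) = -50 - 40*K
1/(Q(r(-23, -32)) + 3476807) = 1/(-37*(-50 - 40*(-23)) + 3476807) = 1/(-37*(-50 + 920) + 3476807) = 1/(-37*870 + 3476807) = 1/(-32190 + 3476807) = 1/3444617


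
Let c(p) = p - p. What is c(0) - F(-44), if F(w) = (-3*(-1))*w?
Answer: 132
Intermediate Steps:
F(w) = 3*w
c(p) = 0
c(0) - F(-44) = 0 - 3*(-44) = 0 - 1*(-132) = 0 + 132 = 132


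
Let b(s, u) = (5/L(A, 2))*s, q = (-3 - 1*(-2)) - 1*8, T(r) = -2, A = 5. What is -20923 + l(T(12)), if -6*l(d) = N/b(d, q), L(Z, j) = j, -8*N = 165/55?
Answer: -1673841/80 ≈ -20923.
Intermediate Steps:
N = -3/8 (N = -165/(8*55) = -⅛*3 = -3/8 ≈ -0.37500)
q = -9 (q = (-3 + 2) - 8 = -1 - 8 = -9)
b(s, u) = 5*s/2 (b(s, u) = (5/2)*s = (5*(½))*s = 5*s/2)
l(d) = 1/(40*d) (l(d) = -(-1)/(16*(5*d/2)) = -(-1)*2/(5*d)/16 = -(-1)/(40*d) = 1/(40*d))
-20923 + l(T(12)) = -20923 + (1/40)/(-2) = -20923 + (1/40)*(-½) = -20923 - 1/80 = -1673841/80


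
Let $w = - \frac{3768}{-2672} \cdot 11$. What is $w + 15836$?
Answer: $\frac{5294405}{334} \approx 15852.0$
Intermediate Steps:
$w = \frac{5181}{334}$ ($w = \left(-3768\right) \left(- \frac{1}{2672}\right) 11 = \frac{471}{334} \cdot 11 = \frac{5181}{334} \approx 15.512$)
$w + 15836 = \frac{5181}{334} + 15836 = \frac{5294405}{334}$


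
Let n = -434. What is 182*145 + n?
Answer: 25956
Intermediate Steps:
182*145 + n = 182*145 - 434 = 26390 - 434 = 25956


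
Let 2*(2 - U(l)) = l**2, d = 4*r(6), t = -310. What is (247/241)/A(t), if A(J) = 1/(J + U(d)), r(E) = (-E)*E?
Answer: -2636972/241 ≈ -10942.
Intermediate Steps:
r(E) = -E**2
d = -144 (d = 4*(-1*6**2) = 4*(-1*36) = 4*(-36) = -144)
U(l) = 2 - l**2/2
A(J) = 1/(-10366 + J) (A(J) = 1/(J + (2 - 1/2*(-144)**2)) = 1/(J + (2 - 1/2*20736)) = 1/(J + (2 - 10368)) = 1/(J - 10366) = 1/(-10366 + J))
(247/241)/A(t) = (247/241)/(1/(-10366 - 310)) = (247*(1/241))/(1/(-10676)) = 247/(241*(-1/10676)) = (247/241)*(-10676) = -2636972/241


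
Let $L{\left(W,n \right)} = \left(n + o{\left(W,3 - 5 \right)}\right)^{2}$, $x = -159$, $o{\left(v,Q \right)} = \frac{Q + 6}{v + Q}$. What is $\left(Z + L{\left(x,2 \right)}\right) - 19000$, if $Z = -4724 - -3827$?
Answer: $- \frac{515649013}{25921} \approx -19893.0$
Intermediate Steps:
$o{\left(v,Q \right)} = \frac{6 + Q}{Q + v}$
$L{\left(W,n \right)} = \left(n + \frac{4}{-2 + W}\right)^{2}$ ($L{\left(W,n \right)} = \left(n + \frac{6 + \left(3 - 5\right)}{\left(3 - 5\right) + W}\right)^{2} = \left(n + \frac{6 - 2}{-2 + W}\right)^{2} = \left(n + \frac{1}{-2 + W} 4\right)^{2} = \left(n + \frac{4}{-2 + W}\right)^{2}$)
$Z = -897$ ($Z = -4724 + 3827 = -897$)
$\left(Z + L{\left(x,2 \right)}\right) - 19000 = \left(-897 + \frac{\left(4 + 2 \left(-2 - 159\right)\right)^{2}}{\left(-2 - 159\right)^{2}}\right) - 19000 = \left(-897 + \frac{\left(4 + 2 \left(-161\right)\right)^{2}}{25921}\right) - 19000 = \left(-897 + \frac{\left(4 - 322\right)^{2}}{25921}\right) - 19000 = \left(-897 + \frac{\left(-318\right)^{2}}{25921}\right) - 19000 = \left(-897 + \frac{1}{25921} \cdot 101124\right) - 19000 = \left(-897 + \frac{101124}{25921}\right) - 19000 = - \frac{23150013}{25921} - 19000 = - \frac{515649013}{25921}$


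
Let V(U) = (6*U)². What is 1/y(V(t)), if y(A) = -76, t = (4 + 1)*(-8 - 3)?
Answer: -1/76 ≈ -0.013158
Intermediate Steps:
t = -55 (t = 5*(-11) = -55)
V(U) = 36*U²
1/y(V(t)) = 1/(-76) = -1/76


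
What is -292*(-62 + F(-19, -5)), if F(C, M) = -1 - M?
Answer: 16936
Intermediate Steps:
-292*(-62 + F(-19, -5)) = -292*(-62 + (-1 - 1*(-5))) = -292*(-62 + (-1 + 5)) = -292*(-62 + 4) = -292*(-58) = 16936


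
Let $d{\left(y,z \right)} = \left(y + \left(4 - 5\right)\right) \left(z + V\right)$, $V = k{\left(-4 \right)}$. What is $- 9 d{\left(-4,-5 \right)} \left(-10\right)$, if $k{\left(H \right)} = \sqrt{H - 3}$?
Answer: $2250 - 450 i \sqrt{7} \approx 2250.0 - 1190.6 i$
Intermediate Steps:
$k{\left(H \right)} = \sqrt{-3 + H}$
$V = i \sqrt{7}$ ($V = \sqrt{-3 - 4} = \sqrt{-7} = i \sqrt{7} \approx 2.6458 i$)
$d{\left(y,z \right)} = \left(-1 + y\right) \left(z + i \sqrt{7}\right)$ ($d{\left(y,z \right)} = \left(y + \left(4 - 5\right)\right) \left(z + i \sqrt{7}\right) = \left(y - 1\right) \left(z + i \sqrt{7}\right) = \left(-1 + y\right) \left(z + i \sqrt{7}\right)$)
$- 9 d{\left(-4,-5 \right)} \left(-10\right) = - 9 \left(\left(-1\right) \left(-5\right) - -20 - i \sqrt{7} + i \left(-4\right) \sqrt{7}\right) \left(-10\right) = - 9 \left(5 + 20 - i \sqrt{7} - 4 i \sqrt{7}\right) \left(-10\right) = - 9 \left(25 - 5 i \sqrt{7}\right) \left(-10\right) = \left(-225 + 45 i \sqrt{7}\right) \left(-10\right) = 2250 - 450 i \sqrt{7}$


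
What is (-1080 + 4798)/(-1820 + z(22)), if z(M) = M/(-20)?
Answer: -37180/18211 ≈ -2.0416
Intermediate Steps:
z(M) = -M/20 (z(M) = M*(-1/20) = -M/20)
(-1080 + 4798)/(-1820 + z(22)) = (-1080 + 4798)/(-1820 - 1/20*22) = 3718/(-1820 - 11/10) = 3718/(-18211/10) = 3718*(-10/18211) = -37180/18211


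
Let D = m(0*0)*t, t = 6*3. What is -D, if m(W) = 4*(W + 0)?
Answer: 0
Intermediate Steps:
t = 18
m(W) = 4*W
D = 0 (D = (4*(0*0))*18 = (4*0)*18 = 0*18 = 0)
-D = -1*0 = 0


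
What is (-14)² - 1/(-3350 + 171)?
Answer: 623085/3179 ≈ 196.00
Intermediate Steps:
(-14)² - 1/(-3350 + 171) = 196 - 1/(-3179) = 196 - 1*(-1/3179) = 196 + 1/3179 = 623085/3179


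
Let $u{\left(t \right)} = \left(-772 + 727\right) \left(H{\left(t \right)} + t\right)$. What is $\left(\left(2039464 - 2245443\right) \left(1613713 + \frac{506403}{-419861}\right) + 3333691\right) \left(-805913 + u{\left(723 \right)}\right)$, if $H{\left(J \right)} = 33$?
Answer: $\frac{117218117667410447674147}{419861} \approx 2.7918 \cdot 10^{17}$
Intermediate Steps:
$u{\left(t \right)} = -1485 - 45 t$ ($u{\left(t \right)} = \left(-772 + 727\right) \left(33 + t\right) = - 45 \left(33 + t\right) = -1485 - 45 t$)
$\left(\left(2039464 - 2245443\right) \left(1613713 + \frac{506403}{-419861}\right) + 3333691\right) \left(-805913 + u{\left(723 \right)}\right) = \left(\left(2039464 - 2245443\right) \left(1613713 + \frac{506403}{-419861}\right) + 3333691\right) \left(-805913 - 34020\right) = \left(- 205979 \left(1613713 + 506403 \left(- \frac{1}{419861}\right)\right) + 3333691\right) \left(-805913 - 34020\right) = \left(- 205979 \left(1613713 - \frac{506403}{419861}\right) + 3333691\right) \left(-805913 - 34020\right) = \left(\left(-205979\right) \frac{677534647490}{419861} + 3333691\right) \left(-839933\right) = \left(- \frac{139557909155342710}{419861} + 3333691\right) \left(-839933\right) = \left(- \frac{139556509468505759}{419861}\right) \left(-839933\right) = \frac{117218117667410447674147}{419861}$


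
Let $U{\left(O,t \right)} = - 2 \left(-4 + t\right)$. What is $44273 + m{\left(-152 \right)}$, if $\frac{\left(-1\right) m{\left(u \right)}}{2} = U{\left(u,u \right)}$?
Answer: $43649$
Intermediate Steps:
$U{\left(O,t \right)} = 8 - 2 t$
$m{\left(u \right)} = -16 + 4 u$ ($m{\left(u \right)} = - 2 \left(8 - 2 u\right) = -16 + 4 u$)
$44273 + m{\left(-152 \right)} = 44273 + \left(-16 + 4 \left(-152\right)\right) = 44273 - 624 = 43649$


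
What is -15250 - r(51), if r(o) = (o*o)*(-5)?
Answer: -2245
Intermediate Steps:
r(o) = -5*o**2 (r(o) = o**2*(-5) = -5*o**2)
-15250 - r(51) = -15250 - (-5)*51**2 = -15250 - (-5)*2601 = -15250 - 1*(-13005) = -15250 + 13005 = -2245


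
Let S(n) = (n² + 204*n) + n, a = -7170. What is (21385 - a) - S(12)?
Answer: 25951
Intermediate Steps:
S(n) = n² + 205*n
(21385 - a) - S(12) = (21385 - 1*(-7170)) - 12*(205 + 12) = (21385 + 7170) - 12*217 = 28555 - 1*2604 = 28555 - 2604 = 25951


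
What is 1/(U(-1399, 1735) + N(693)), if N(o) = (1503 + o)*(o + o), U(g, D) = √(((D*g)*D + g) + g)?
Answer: 92232/280850095573 - I*√4211307573/9268053153909 ≈ 3.284e-7 - 7.002e-9*I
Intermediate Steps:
U(g, D) = √(2*g + g*D²) (U(g, D) = √((g*D² + g) + g) = √((g + g*D²) + g) = √(2*g + g*D²))
N(o) = 2*o*(1503 + o) (N(o) = (1503 + o)*(2*o) = 2*o*(1503 + o))
1/(U(-1399, 1735) + N(693)) = 1/(√(-1399*(2 + 1735²)) + 2*693*(1503 + 693)) = 1/(√(-1399*(2 + 3010225)) + 2*693*2196) = 1/(√(-1399*3010227) + 3043656) = 1/(√(-4211307573) + 3043656) = 1/(I*√4211307573 + 3043656) = 1/(3043656 + I*√4211307573)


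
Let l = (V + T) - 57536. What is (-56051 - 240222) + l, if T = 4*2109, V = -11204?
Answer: -356577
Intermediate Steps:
T = 8436
l = -60304 (l = (-11204 + 8436) - 57536 = -2768 - 57536 = -60304)
(-56051 - 240222) + l = (-56051 - 240222) - 60304 = -296273 - 60304 = -356577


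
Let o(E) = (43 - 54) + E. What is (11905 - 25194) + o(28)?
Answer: -13272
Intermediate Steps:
o(E) = -11 + E
(11905 - 25194) + o(28) = (11905 - 25194) + (-11 + 28) = -13289 + 17 = -13272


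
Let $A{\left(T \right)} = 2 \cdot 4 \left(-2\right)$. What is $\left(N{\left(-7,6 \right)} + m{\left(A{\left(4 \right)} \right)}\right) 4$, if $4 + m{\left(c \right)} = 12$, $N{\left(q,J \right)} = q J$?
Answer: $-136$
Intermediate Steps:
$N{\left(q,J \right)} = J q$
$A{\left(T \right)} = -16$ ($A{\left(T \right)} = 8 \left(-2\right) = -16$)
$m{\left(c \right)} = 8$ ($m{\left(c \right)} = -4 + 12 = 8$)
$\left(N{\left(-7,6 \right)} + m{\left(A{\left(4 \right)} \right)}\right) 4 = \left(6 \left(-7\right) + 8\right) 4 = \left(-42 + 8\right) 4 = \left(-34\right) 4 = -136$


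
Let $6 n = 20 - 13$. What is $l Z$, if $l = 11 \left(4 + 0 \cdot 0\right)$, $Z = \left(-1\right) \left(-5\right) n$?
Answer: $\frac{770}{3} \approx 256.67$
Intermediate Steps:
$n = \frac{7}{6}$ ($n = \frac{20 - 13}{6} = \frac{1}{6} \cdot 7 = \frac{7}{6} \approx 1.1667$)
$Z = \frac{35}{6}$ ($Z = \left(-1\right) \left(-5\right) \frac{7}{6} = 5 \cdot \frac{7}{6} = \frac{35}{6} \approx 5.8333$)
$l = 44$ ($l = 11 \left(4 + 0\right) = 11 \cdot 4 = 44$)
$l Z = 44 \cdot \frac{35}{6} = \frac{770}{3}$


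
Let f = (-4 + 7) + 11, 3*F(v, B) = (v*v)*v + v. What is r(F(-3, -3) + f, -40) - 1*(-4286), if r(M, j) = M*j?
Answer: 4126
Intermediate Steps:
F(v, B) = v/3 + v**3/3 (F(v, B) = ((v*v)*v + v)/3 = (v**2*v + v)/3 = (v**3 + v)/3 = (v + v**3)/3 = v/3 + v**3/3)
f = 14 (f = 3 + 11 = 14)
r(F(-3, -3) + f, -40) - 1*(-4286) = ((1/3)*(-3)*(1 + (-3)**2) + 14)*(-40) - 1*(-4286) = ((1/3)*(-3)*(1 + 9) + 14)*(-40) + 4286 = ((1/3)*(-3)*10 + 14)*(-40) + 4286 = (-10 + 14)*(-40) + 4286 = 4*(-40) + 4286 = -160 + 4286 = 4126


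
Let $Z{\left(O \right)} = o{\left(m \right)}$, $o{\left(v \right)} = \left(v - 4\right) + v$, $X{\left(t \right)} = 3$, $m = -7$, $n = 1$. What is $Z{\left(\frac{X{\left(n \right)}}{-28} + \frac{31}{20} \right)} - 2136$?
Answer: $-2154$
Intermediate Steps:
$o{\left(v \right)} = -4 + 2 v$ ($o{\left(v \right)} = \left(-4 + v\right) + v = -4 + 2 v$)
$Z{\left(O \right)} = -18$ ($Z{\left(O \right)} = -4 + 2 \left(-7\right) = -4 - 14 = -18$)
$Z{\left(\frac{X{\left(n \right)}}{-28} + \frac{31}{20} \right)} - 2136 = -18 - 2136 = -2154$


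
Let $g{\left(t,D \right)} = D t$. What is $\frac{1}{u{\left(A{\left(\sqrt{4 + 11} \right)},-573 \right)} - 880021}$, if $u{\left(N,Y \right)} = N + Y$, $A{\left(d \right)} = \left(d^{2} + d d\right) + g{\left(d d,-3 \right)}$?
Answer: $- \frac{1}{880609} \approx -1.1356 \cdot 10^{-6}$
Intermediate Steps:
$A{\left(d \right)} = - d^{2}$ ($A{\left(d \right)} = \left(d^{2} + d d\right) - 3 d d = \left(d^{2} + d^{2}\right) - 3 d^{2} = 2 d^{2} - 3 d^{2} = - d^{2}$)
$\frac{1}{u{\left(A{\left(\sqrt{4 + 11} \right)},-573 \right)} - 880021} = \frac{1}{\left(- \left(\sqrt{4 + 11}\right)^{2} - 573\right) - 880021} = \frac{1}{\left(- \left(\sqrt{15}\right)^{2} - 573\right) - 880021} = \frac{1}{\left(\left(-1\right) 15 - 573\right) - 880021} = \frac{1}{\left(-15 - 573\right) - 880021} = \frac{1}{-588 - 880021} = \frac{1}{-880609} = - \frac{1}{880609}$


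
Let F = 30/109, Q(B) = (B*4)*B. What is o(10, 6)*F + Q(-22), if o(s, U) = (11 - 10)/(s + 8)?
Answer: 633077/327 ≈ 1936.0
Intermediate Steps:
o(s, U) = 1/(8 + s)
Q(B) = 4*B² (Q(B) = (4*B)*B = 4*B²)
F = 30/109 (F = 30*(1/109) = 30/109 ≈ 0.27523)
o(10, 6)*F + Q(-22) = (30/109)/(8 + 10) + 4*(-22)² = (30/109)/18 + 4*484 = (1/18)*(30/109) + 1936 = 5/327 + 1936 = 633077/327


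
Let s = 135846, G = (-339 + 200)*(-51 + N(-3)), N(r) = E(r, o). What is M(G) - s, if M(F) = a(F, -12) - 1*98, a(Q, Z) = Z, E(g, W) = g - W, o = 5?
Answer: -135956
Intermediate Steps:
N(r) = -5 + r (N(r) = r - 1*5 = r - 5 = -5 + r)
G = 8201 (G = (-339 + 200)*(-51 + (-5 - 3)) = -139*(-51 - 8) = -139*(-59) = 8201)
M(F) = -110 (M(F) = -12 - 1*98 = -12 - 98 = -110)
M(G) - s = -110 - 1*135846 = -110 - 135846 = -135956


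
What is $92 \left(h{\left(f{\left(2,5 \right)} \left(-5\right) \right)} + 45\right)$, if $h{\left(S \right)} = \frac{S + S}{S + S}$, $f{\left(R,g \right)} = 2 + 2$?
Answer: $4232$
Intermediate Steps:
$f{\left(R,g \right)} = 4$
$h{\left(S \right)} = 1$ ($h{\left(S \right)} = \frac{2 S}{2 S} = 2 S \frac{1}{2 S} = 1$)
$92 \left(h{\left(f{\left(2,5 \right)} \left(-5\right) \right)} + 45\right) = 92 \left(1 + 45\right) = 92 \cdot 46 = 4232$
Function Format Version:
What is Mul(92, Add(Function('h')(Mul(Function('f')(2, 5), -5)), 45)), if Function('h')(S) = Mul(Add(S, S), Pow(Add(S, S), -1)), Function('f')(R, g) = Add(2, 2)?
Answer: 4232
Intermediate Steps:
Function('f')(R, g) = 4
Function('h')(S) = 1 (Function('h')(S) = Mul(Mul(2, S), Pow(Mul(2, S), -1)) = Mul(Mul(2, S), Mul(Rational(1, 2), Pow(S, -1))) = 1)
Mul(92, Add(Function('h')(Mul(Function('f')(2, 5), -5)), 45)) = Mul(92, Add(1, 45)) = Mul(92, 46) = 4232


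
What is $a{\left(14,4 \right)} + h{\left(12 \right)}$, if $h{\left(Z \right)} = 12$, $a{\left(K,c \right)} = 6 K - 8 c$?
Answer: $64$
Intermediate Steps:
$a{\left(K,c \right)} = - 8 c + 6 K$
$a{\left(14,4 \right)} + h{\left(12 \right)} = \left(\left(-8\right) 4 + 6 \cdot 14\right) + 12 = \left(-32 + 84\right) + 12 = 52 + 12 = 64$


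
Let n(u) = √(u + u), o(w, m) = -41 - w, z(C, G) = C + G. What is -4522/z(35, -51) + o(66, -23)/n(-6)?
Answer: 2261/8 + 107*I*√3/6 ≈ 282.63 + 30.888*I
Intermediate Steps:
n(u) = √2*√u (n(u) = √(2*u) = √2*√u)
-4522/z(35, -51) + o(66, -23)/n(-6) = -4522/(35 - 51) + (-41 - 1*66)/((√2*√(-6))) = -4522/(-16) + (-41 - 66)/((√2*(I*√6))) = -4522*(-1/16) - 107*(-I*√3/6) = 2261/8 - (-107)*I*√3/6 = 2261/8 + 107*I*√3/6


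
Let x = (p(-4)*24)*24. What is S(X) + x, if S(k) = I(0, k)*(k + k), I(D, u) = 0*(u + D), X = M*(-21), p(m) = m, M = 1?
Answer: -2304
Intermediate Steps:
X = -21 (X = 1*(-21) = -21)
I(D, u) = 0 (I(D, u) = 0*(D + u) = 0)
S(k) = 0 (S(k) = 0*(k + k) = 0*(2*k) = 0)
x = -2304 (x = -4*24*24 = -96*24 = -2304)
S(X) + x = 0 - 2304 = -2304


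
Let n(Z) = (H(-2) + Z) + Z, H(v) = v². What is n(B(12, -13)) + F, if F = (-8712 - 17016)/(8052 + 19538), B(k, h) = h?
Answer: -316354/13795 ≈ -22.932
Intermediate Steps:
n(Z) = 4 + 2*Z (n(Z) = ((-2)² + Z) + Z = (4 + Z) + Z = 4 + 2*Z)
F = -12864/13795 (F = -25728/27590 = -25728*1/27590 = -12864/13795 ≈ -0.93251)
n(B(12, -13)) + F = (4 + 2*(-13)) - 12864/13795 = (4 - 26) - 12864/13795 = -22 - 12864/13795 = -316354/13795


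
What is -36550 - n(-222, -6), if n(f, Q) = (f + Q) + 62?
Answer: -36384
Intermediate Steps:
n(f, Q) = 62 + Q + f (n(f, Q) = (Q + f) + 62 = 62 + Q + f)
-36550 - n(-222, -6) = -36550 - (62 - 6 - 222) = -36550 - 1*(-166) = -36550 + 166 = -36384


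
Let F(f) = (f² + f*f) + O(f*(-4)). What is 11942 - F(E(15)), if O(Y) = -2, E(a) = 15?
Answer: 11494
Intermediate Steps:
F(f) = -2 + 2*f² (F(f) = (f² + f*f) - 2 = (f² + f²) - 2 = 2*f² - 2 = -2 + 2*f²)
11942 - F(E(15)) = 11942 - (-2 + 2*15²) = 11942 - (-2 + 2*225) = 11942 - (-2 + 450) = 11942 - 1*448 = 11942 - 448 = 11494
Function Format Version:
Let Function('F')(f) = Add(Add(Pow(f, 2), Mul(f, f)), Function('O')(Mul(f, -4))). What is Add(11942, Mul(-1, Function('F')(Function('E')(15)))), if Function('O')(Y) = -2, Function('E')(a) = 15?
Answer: 11494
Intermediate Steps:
Function('F')(f) = Add(-2, Mul(2, Pow(f, 2))) (Function('F')(f) = Add(Add(Pow(f, 2), Mul(f, f)), -2) = Add(Add(Pow(f, 2), Pow(f, 2)), -2) = Add(Mul(2, Pow(f, 2)), -2) = Add(-2, Mul(2, Pow(f, 2))))
Add(11942, Mul(-1, Function('F')(Function('E')(15)))) = Add(11942, Mul(-1, Add(-2, Mul(2, Pow(15, 2))))) = Add(11942, Mul(-1, Add(-2, Mul(2, 225)))) = Add(11942, Mul(-1, Add(-2, 450))) = Add(11942, Mul(-1, 448)) = Add(11942, -448) = 11494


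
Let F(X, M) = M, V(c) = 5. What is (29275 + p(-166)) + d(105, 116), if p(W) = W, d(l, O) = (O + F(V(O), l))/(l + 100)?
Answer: 5967566/205 ≈ 29110.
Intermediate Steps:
d(l, O) = (O + l)/(100 + l) (d(l, O) = (O + l)/(l + 100) = (O + l)/(100 + l))
(29275 + p(-166)) + d(105, 116) = (29275 - 166) + (116 + 105)/(100 + 105) = 29109 + 221/205 = 5967566/205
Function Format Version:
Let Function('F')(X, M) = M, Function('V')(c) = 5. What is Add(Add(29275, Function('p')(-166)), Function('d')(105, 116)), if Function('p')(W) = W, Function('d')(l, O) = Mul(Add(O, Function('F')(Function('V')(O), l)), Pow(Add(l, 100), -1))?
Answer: Rational(5967566, 205) ≈ 29110.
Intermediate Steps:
Function('d')(l, O) = Mul(Pow(Add(100, l), -1), Add(O, l)) (Function('d')(l, O) = Mul(Add(O, l), Pow(Add(l, 100), -1)) = Mul(Add(O, l), Pow(Add(100, l), -1)) = Mul(Pow(Add(100, l), -1), Add(O, l)))
Add(Add(29275, Function('p')(-166)), Function('d')(105, 116)) = Add(Add(29275, -166), Mul(Pow(Add(100, 105), -1), Add(116, 105))) = Add(29109, Mul(Pow(205, -1), 221)) = Add(29109, Mul(Rational(1, 205), 221)) = Add(29109, Rational(221, 205)) = Rational(5967566, 205)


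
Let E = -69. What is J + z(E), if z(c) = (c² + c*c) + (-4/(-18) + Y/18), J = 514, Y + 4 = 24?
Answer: 30112/3 ≈ 10037.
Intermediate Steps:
Y = 20 (Y = -4 + 24 = 20)
z(c) = 4/3 + 2*c² (z(c) = (c² + c*c) + (-4/(-18) + 20/18) = (c² + c²) + (-4*(-1/18) + 20*(1/18)) = 2*c² + (2/9 + 10/9) = 2*c² + 4/3 = 4/3 + 2*c²)
J + z(E) = 514 + (4/3 + 2*(-69)²) = 514 + (4/3 + 2*4761) = 514 + (4/3 + 9522) = 514 + 28570/3 = 30112/3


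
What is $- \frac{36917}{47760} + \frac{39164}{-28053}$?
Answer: $- \frac{968701747}{446603760} \approx -2.169$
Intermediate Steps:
$- \frac{36917}{47760} + \frac{39164}{-28053} = \left(-36917\right) \frac{1}{47760} + 39164 \left(- \frac{1}{28053}\right) = - \frac{36917}{47760} - \frac{39164}{28053} = - \frac{968701747}{446603760}$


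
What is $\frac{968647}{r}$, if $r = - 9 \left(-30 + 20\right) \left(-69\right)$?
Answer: $- \frac{968647}{6210} \approx -155.98$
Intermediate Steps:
$r = -6210$ ($r = \left(-9\right) \left(-10\right) \left(-69\right) = 90 \left(-69\right) = -6210$)
$\frac{968647}{r} = \frac{968647}{-6210} = 968647 \left(- \frac{1}{6210}\right) = - \frac{968647}{6210}$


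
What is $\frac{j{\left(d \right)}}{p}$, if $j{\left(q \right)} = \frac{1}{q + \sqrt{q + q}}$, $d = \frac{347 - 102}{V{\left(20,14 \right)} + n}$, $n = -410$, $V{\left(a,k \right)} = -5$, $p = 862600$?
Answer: $- \frac{83}{185459000} - \frac{83 i \sqrt{166}}{1298213000} \approx -4.4754 \cdot 10^{-7} - 8.2373 \cdot 10^{-7} i$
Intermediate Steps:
$d = - \frac{49}{83}$ ($d = \frac{347 - 102}{-5 - 410} = \frac{245}{-415} = 245 \left(- \frac{1}{415}\right) = - \frac{49}{83} \approx -0.59036$)
$j{\left(q \right)} = \frac{1}{q + \sqrt{2} \sqrt{q}}$ ($j{\left(q \right)} = \frac{1}{q + \sqrt{2 q}} = \frac{1}{q + \sqrt{2} \sqrt{q}}$)
$\frac{j{\left(d \right)}}{p} = \frac{1}{\left(- \frac{49}{83} + \sqrt{2} \sqrt{- \frac{49}{83}}\right) 862600} = \frac{1}{- \frac{49}{83} + \sqrt{2} \frac{7 i \sqrt{83}}{83}} \cdot \frac{1}{862600} = \frac{1}{- \frac{49}{83} + \frac{7 i \sqrt{166}}{83}} \cdot \frac{1}{862600} = \frac{1}{862600 \left(- \frac{49}{83} + \frac{7 i \sqrt{166}}{83}\right)}$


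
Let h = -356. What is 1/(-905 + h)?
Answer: -1/1261 ≈ -0.00079302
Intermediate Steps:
1/(-905 + h) = 1/(-905 - 356) = 1/(-1261) = -1/1261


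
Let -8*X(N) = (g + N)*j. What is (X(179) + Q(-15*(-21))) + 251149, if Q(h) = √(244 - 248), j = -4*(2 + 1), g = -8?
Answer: 502811/2 + 2*I ≈ 2.5141e+5 + 2.0*I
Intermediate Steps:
j = -12 (j = -4*3 = -12)
Q(h) = 2*I (Q(h) = √(-4) = 2*I)
X(N) = -12 + 3*N/2 (X(N) = -(-8 + N)*(-12)/8 = -(96 - 12*N)/8 = -12 + 3*N/2)
(X(179) + Q(-15*(-21))) + 251149 = ((-12 + (3/2)*179) + 2*I) + 251149 = ((-12 + 537/2) + 2*I) + 251149 = (513/2 + 2*I) + 251149 = 502811/2 + 2*I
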